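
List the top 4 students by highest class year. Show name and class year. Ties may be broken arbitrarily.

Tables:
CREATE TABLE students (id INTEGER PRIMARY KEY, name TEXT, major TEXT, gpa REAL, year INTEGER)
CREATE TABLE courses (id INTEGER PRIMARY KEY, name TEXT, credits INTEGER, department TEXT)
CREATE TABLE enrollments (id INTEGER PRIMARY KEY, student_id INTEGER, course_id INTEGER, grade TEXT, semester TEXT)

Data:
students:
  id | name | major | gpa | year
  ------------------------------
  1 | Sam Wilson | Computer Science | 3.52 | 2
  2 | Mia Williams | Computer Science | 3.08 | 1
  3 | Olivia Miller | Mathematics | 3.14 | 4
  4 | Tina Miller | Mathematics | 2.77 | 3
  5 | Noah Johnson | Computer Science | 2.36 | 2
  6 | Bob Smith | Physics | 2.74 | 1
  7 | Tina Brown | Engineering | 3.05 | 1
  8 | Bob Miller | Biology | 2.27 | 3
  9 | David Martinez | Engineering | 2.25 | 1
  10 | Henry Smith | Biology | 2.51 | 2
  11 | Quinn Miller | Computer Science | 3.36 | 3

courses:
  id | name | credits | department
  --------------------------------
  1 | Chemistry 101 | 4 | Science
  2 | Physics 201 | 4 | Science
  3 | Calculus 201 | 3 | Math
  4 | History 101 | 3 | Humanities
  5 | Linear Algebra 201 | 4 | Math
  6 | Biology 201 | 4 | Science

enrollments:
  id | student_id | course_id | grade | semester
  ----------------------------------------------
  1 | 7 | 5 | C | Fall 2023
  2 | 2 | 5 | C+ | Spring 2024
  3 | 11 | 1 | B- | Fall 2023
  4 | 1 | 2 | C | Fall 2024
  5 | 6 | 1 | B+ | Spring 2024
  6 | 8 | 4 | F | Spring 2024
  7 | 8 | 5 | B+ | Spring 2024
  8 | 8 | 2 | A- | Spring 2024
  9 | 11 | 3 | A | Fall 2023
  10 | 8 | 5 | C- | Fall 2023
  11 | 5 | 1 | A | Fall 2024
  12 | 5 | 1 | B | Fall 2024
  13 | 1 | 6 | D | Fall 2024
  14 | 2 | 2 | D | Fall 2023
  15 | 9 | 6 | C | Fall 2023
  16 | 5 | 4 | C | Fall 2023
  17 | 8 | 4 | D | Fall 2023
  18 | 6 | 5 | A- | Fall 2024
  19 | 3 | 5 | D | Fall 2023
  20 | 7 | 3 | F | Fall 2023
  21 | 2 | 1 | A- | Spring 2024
SELECT name, year FROM students ORDER BY year DESC LIMIT 4

Execution result:
name | year
Olivia Miller | 4
Tina Miller | 3
Bob Miller | 3
Quinn Miller | 3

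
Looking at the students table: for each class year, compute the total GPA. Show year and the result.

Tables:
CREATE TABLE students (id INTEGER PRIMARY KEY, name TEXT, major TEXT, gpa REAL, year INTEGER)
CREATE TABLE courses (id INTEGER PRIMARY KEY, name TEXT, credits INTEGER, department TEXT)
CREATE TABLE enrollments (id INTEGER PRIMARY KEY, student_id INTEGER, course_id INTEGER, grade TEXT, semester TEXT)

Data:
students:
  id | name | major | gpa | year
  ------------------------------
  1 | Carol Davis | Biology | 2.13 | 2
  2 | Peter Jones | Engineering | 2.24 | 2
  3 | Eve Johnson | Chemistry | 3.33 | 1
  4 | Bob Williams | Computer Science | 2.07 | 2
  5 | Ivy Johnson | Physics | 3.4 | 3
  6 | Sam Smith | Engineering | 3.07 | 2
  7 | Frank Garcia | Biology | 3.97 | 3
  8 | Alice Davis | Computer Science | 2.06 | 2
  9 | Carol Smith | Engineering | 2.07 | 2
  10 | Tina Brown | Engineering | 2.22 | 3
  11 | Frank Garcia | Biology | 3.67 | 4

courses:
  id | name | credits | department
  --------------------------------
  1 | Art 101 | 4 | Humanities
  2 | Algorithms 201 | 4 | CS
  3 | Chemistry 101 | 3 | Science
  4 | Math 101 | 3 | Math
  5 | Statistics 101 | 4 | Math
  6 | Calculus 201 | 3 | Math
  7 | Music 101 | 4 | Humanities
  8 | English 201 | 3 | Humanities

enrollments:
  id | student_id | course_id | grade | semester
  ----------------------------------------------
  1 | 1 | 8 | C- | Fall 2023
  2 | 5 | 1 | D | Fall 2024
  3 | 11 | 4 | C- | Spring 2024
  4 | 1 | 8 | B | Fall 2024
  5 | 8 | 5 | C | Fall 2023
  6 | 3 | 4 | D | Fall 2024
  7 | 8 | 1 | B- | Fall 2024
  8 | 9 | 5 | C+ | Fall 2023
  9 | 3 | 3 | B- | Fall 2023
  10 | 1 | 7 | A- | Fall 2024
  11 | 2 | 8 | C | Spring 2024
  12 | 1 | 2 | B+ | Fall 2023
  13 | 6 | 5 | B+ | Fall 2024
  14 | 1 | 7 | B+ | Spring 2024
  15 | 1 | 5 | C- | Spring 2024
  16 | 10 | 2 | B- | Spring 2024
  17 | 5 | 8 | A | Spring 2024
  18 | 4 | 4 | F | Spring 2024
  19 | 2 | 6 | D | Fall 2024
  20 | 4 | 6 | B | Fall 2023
SELECT year, SUM(gpa) AS sum_gpa FROM students GROUP BY year

Execution result:
year | sum_gpa
1 | 3.33
2 | 13.64
3 | 9.59
4 | 3.67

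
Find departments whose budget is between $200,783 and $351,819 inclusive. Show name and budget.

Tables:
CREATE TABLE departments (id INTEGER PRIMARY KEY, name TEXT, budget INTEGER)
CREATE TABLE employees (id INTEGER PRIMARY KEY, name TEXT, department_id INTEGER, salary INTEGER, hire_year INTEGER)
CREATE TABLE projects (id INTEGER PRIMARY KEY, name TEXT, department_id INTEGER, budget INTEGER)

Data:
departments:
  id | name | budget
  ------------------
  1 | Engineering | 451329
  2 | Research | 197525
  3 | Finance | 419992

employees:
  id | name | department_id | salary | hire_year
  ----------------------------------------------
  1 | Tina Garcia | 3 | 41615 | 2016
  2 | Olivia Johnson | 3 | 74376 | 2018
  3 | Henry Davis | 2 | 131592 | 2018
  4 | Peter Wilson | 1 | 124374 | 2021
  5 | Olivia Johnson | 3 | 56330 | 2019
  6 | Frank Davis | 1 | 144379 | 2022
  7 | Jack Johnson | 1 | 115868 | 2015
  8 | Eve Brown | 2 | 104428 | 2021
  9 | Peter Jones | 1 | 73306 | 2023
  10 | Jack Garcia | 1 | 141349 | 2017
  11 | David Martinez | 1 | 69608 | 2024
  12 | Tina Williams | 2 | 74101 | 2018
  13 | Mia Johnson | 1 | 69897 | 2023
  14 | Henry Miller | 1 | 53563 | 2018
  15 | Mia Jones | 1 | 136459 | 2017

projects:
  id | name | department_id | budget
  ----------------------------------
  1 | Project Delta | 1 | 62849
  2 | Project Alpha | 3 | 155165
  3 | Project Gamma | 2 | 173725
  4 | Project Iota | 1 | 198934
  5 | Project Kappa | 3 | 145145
SELECT name, budget FROM departments WHERE budget BETWEEN 200783 AND 351819

Execution result:
(no rows)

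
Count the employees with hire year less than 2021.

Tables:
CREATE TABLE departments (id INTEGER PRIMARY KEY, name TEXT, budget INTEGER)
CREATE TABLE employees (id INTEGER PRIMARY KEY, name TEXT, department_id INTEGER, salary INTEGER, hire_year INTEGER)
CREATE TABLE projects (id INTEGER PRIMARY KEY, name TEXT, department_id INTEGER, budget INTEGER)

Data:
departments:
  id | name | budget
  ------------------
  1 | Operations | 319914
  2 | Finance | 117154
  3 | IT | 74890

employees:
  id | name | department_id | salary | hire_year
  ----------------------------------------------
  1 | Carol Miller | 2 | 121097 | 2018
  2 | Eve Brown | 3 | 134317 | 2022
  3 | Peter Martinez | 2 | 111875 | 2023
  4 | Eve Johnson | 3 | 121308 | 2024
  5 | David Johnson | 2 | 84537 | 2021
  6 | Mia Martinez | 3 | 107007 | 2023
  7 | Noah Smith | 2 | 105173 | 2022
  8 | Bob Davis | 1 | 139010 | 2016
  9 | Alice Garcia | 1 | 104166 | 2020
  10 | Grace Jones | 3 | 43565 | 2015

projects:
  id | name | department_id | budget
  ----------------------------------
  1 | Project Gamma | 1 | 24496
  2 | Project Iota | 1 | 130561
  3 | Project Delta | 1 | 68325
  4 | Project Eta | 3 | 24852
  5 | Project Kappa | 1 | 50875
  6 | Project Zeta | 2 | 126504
SELECT COUNT(*) FROM employees WHERE hire_year < 2021

Execution result:
4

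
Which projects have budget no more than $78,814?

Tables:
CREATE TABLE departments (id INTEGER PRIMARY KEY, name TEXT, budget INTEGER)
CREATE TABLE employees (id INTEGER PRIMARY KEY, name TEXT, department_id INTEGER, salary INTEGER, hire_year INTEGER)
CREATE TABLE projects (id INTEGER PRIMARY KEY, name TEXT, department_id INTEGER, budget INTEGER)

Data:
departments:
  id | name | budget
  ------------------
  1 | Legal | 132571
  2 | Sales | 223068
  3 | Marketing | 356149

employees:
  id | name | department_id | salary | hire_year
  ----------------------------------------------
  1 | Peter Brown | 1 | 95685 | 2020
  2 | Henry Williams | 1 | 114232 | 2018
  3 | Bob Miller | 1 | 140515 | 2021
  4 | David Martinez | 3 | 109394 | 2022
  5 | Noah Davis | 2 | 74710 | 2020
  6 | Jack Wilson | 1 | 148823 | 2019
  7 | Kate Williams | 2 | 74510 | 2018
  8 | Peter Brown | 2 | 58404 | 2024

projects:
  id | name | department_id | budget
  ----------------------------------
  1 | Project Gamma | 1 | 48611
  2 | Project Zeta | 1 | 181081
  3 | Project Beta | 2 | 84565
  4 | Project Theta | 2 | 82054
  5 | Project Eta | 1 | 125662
SELECT name, budget FROM projects WHERE budget <= 78814

Execution result:
name | budget
Project Gamma | 48611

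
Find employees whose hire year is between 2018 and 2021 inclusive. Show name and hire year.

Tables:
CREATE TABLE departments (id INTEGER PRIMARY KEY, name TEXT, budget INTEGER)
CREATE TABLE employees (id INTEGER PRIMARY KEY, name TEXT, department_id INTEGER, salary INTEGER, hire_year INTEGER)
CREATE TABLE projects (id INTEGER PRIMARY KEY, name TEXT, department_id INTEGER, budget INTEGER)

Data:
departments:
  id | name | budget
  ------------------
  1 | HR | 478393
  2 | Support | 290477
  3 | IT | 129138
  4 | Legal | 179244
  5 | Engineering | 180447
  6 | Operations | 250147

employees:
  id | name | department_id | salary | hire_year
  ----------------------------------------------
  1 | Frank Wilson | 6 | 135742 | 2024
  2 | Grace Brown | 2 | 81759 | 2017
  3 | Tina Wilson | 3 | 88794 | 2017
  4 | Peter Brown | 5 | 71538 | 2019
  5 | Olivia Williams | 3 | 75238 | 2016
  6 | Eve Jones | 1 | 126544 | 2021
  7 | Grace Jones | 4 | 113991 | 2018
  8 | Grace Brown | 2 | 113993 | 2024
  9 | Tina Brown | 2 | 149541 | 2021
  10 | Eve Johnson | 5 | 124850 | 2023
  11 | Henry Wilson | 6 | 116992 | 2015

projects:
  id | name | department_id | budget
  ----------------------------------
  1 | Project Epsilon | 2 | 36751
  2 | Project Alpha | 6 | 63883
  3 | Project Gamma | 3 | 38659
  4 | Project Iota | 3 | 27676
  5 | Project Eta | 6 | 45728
SELECT name, hire_year FROM employees WHERE hire_year BETWEEN 2018 AND 2021

Execution result:
name | hire_year
Peter Brown | 2019
Eve Jones | 2021
Grace Jones | 2018
Tina Brown | 2021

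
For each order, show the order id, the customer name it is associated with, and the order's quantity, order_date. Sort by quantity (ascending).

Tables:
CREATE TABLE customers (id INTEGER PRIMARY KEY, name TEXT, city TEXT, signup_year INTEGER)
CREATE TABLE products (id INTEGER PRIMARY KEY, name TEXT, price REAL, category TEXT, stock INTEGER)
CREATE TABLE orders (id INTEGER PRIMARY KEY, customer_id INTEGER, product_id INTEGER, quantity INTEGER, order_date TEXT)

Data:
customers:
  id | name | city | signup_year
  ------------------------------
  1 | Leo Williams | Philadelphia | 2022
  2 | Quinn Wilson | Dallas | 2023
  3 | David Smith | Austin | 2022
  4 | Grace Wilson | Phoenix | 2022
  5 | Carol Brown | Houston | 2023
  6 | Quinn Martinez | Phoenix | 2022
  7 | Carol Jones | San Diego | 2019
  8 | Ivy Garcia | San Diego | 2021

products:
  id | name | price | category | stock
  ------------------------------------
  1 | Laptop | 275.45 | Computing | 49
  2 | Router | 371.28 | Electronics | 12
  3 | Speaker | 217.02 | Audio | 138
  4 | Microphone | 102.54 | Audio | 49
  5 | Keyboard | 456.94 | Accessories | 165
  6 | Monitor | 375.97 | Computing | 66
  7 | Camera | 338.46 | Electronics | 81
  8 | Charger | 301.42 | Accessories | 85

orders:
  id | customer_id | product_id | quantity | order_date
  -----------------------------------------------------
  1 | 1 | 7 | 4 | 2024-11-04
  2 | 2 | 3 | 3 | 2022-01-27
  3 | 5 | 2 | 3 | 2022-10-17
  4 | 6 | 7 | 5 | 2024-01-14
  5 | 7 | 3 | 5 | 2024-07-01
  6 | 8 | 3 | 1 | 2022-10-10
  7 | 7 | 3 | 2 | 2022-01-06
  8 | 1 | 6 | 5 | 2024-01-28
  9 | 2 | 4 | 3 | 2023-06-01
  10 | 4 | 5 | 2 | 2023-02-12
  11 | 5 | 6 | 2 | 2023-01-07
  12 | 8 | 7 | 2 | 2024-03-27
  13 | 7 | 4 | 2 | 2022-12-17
SELECT c.id, p.name AS customer, c.quantity, c.order_date FROM orders c JOIN customers p ON c.customer_id = p.id ORDER BY c.quantity ASC

Execution result:
id | customer | quantity | order_date
6 | Ivy Garcia | 1 | 2022-10-10
7 | Carol Jones | 2 | 2022-01-06
10 | Grace Wilson | 2 | 2023-02-12
11 | Carol Brown | 2 | 2023-01-07
12 | Ivy Garcia | 2 | 2024-03-27
13 | Carol Jones | 2 | 2022-12-17
2 | Quinn Wilson | 3 | 2022-01-27
3 | Carol Brown | 3 | 2022-10-17
9 | Quinn Wilson | 3 | 2023-06-01
1 | Leo Williams | 4 | 2024-11-04
4 | Quinn Martinez | 5 | 2024-01-14
5 | Carol Jones | 5 | 2024-07-01
8 | Leo Williams | 5 | 2024-01-28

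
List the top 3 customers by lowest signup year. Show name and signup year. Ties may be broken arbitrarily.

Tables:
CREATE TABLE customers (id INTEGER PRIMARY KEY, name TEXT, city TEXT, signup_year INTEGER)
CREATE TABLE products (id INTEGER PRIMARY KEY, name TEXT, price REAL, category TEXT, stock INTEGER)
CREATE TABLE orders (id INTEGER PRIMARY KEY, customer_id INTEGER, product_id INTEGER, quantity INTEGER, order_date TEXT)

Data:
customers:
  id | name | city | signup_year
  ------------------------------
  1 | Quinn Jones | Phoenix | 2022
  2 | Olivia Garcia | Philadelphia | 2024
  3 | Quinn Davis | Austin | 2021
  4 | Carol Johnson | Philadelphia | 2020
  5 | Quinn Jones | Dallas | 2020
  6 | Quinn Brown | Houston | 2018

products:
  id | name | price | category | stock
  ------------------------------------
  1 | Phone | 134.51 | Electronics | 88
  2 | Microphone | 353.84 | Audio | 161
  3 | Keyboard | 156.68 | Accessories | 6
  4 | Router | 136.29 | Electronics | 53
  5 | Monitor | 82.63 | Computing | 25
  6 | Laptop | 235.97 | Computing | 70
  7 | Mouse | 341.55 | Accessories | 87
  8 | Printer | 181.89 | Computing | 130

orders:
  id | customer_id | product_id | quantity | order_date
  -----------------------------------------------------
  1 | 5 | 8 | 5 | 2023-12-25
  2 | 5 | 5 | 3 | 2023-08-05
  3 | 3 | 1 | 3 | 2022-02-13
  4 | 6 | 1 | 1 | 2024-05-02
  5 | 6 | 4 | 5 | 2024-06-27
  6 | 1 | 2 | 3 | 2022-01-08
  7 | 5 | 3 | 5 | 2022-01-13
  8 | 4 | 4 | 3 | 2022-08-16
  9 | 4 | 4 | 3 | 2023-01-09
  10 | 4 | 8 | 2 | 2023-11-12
SELECT name, signup_year FROM customers ORDER BY signup_year ASC LIMIT 3

Execution result:
name | signup_year
Quinn Brown | 2018
Carol Johnson | 2020
Quinn Jones | 2020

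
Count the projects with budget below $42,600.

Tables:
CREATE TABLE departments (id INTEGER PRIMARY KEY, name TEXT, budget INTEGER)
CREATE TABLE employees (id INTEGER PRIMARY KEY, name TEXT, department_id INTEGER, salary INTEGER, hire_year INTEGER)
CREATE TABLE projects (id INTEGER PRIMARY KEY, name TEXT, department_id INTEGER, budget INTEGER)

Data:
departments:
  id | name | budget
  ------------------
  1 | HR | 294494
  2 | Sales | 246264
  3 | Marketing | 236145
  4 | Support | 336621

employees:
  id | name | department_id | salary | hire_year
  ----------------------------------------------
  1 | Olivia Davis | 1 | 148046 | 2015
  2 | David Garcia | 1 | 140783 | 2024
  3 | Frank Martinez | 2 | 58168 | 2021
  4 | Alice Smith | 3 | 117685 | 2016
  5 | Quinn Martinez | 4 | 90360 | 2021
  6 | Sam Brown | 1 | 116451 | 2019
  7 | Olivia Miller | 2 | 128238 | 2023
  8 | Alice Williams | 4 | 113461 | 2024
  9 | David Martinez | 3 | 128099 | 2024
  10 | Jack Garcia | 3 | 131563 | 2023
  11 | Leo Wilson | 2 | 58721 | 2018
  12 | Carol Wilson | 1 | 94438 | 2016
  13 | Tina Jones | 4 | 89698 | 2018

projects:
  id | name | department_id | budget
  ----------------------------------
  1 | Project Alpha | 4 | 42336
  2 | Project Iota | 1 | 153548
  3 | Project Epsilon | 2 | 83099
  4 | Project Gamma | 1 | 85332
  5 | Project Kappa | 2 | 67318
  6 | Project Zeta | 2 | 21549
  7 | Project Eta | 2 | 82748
SELECT COUNT(*) FROM projects WHERE budget < 42600

Execution result:
2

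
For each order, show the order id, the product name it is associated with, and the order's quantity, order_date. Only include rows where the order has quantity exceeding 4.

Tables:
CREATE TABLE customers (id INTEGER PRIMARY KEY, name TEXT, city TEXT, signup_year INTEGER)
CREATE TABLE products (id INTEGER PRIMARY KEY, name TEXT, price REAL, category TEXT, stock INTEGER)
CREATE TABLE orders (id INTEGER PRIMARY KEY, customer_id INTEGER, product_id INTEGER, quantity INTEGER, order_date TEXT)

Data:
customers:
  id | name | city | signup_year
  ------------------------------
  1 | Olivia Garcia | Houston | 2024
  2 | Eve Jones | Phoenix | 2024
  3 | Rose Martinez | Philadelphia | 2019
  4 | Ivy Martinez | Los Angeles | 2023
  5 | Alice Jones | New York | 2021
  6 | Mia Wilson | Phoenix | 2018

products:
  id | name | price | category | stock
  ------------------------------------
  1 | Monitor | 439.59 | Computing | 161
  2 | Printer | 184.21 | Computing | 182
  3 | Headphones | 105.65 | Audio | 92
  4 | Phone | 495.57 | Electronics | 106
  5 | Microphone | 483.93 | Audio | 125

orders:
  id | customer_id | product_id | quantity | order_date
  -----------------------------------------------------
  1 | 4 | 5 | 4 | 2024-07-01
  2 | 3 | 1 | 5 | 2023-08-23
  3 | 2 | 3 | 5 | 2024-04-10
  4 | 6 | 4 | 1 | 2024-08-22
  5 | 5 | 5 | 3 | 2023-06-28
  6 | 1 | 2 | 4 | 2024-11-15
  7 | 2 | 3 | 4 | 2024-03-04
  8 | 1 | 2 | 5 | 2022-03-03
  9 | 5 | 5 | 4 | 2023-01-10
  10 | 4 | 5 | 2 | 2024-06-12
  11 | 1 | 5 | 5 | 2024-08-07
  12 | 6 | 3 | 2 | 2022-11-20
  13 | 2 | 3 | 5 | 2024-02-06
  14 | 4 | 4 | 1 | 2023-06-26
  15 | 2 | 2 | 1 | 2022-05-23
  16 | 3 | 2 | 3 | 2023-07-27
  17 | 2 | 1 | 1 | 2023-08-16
SELECT c.id, p.name AS product, c.quantity, c.order_date FROM orders c JOIN products p ON c.product_id = p.id WHERE c.quantity > 4

Execution result:
id | product | quantity | order_date
2 | Monitor | 5 | 2023-08-23
3 | Headphones | 5 | 2024-04-10
8 | Printer | 5 | 2022-03-03
11 | Microphone | 5 | 2024-08-07
13 | Headphones | 5 | 2024-02-06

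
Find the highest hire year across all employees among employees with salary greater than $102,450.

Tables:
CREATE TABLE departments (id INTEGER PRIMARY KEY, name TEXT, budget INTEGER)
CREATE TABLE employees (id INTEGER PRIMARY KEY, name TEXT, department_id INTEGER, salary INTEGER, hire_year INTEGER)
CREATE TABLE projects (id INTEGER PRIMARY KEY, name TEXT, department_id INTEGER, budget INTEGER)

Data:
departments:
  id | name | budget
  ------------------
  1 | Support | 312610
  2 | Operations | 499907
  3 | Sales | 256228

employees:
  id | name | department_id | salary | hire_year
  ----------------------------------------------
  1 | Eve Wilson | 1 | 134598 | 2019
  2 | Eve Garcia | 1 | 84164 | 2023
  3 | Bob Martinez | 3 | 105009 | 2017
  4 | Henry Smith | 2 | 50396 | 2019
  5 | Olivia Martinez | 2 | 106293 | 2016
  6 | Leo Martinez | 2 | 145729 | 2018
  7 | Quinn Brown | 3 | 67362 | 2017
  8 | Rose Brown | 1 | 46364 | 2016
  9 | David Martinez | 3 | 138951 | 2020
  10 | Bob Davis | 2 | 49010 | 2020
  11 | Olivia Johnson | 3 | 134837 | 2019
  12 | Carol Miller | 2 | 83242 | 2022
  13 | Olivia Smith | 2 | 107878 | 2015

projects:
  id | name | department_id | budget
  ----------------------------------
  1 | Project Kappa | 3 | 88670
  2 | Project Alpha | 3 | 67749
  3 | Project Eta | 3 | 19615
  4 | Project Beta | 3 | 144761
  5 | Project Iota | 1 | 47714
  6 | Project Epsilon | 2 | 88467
SELECT MAX(hire_year) FROM employees WHERE salary > 102450

Execution result:
2020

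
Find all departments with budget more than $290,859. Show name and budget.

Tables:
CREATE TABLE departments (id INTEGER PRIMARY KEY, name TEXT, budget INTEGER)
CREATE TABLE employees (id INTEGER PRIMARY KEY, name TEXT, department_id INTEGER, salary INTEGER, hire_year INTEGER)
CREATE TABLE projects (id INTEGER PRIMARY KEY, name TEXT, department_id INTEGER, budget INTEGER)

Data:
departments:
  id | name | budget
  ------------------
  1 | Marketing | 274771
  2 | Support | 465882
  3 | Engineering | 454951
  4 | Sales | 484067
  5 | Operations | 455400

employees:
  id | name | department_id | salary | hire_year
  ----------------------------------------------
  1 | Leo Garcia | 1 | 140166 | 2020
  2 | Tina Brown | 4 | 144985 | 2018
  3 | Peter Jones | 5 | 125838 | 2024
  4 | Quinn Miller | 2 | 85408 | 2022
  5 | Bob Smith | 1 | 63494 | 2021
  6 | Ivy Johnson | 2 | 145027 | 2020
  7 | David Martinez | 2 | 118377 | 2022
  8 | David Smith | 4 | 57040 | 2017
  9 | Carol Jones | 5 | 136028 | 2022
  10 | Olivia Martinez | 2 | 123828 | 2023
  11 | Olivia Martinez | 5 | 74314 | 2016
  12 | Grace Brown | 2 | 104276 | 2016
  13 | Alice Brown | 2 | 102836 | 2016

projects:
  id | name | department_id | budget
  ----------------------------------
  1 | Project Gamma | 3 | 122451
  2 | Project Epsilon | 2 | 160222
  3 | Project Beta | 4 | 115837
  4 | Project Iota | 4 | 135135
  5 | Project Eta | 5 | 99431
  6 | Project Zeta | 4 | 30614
SELECT name, budget FROM departments WHERE budget > 290859

Execution result:
name | budget
Support | 465882
Engineering | 454951
Sales | 484067
Operations | 455400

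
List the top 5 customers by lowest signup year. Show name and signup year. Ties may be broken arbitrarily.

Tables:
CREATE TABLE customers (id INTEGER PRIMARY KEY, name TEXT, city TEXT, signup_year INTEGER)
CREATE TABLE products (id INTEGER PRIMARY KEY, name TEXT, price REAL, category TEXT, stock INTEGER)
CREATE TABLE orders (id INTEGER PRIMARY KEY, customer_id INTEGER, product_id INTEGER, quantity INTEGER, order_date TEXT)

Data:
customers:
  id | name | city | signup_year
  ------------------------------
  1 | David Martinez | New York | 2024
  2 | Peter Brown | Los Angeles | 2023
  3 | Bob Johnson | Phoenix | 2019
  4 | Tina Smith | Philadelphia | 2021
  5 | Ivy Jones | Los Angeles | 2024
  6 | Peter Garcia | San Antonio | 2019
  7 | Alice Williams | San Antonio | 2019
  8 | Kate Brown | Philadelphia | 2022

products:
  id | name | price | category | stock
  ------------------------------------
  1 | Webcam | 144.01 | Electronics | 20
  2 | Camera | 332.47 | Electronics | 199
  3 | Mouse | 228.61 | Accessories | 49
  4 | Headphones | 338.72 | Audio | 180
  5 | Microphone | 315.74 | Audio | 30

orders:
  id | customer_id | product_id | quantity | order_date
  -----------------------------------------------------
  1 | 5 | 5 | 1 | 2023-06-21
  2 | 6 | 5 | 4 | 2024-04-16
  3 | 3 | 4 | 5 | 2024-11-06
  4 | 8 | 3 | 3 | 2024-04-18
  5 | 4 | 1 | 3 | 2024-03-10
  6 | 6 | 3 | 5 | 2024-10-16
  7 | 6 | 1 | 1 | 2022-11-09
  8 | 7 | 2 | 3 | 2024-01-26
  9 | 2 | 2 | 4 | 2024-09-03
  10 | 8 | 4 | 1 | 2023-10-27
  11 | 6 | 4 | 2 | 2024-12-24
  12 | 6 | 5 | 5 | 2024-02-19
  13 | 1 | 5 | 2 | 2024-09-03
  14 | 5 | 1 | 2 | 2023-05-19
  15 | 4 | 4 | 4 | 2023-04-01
SELECT name, signup_year FROM customers ORDER BY signup_year ASC LIMIT 5

Execution result:
name | signup_year
Bob Johnson | 2019
Peter Garcia | 2019
Alice Williams | 2019
Tina Smith | 2021
Kate Brown | 2022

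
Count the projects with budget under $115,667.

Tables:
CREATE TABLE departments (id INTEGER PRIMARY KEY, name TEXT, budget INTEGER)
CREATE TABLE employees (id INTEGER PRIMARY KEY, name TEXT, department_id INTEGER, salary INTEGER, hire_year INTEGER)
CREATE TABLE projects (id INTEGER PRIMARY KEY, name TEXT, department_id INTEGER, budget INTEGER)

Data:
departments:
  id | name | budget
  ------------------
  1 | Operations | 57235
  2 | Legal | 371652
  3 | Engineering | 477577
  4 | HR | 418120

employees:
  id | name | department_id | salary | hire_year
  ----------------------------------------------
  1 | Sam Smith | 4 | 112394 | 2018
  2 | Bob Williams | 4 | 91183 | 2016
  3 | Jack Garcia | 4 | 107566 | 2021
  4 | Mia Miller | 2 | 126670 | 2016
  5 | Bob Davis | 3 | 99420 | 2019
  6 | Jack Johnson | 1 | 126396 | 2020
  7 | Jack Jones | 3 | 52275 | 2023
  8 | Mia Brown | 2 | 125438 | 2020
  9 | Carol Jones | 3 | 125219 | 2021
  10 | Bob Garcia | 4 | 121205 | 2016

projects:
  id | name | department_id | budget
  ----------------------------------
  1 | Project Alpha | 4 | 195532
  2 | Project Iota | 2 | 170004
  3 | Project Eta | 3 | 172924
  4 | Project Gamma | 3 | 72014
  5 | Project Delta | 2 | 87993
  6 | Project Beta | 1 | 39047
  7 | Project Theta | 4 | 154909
SELECT COUNT(*) FROM projects WHERE budget < 115667

Execution result:
3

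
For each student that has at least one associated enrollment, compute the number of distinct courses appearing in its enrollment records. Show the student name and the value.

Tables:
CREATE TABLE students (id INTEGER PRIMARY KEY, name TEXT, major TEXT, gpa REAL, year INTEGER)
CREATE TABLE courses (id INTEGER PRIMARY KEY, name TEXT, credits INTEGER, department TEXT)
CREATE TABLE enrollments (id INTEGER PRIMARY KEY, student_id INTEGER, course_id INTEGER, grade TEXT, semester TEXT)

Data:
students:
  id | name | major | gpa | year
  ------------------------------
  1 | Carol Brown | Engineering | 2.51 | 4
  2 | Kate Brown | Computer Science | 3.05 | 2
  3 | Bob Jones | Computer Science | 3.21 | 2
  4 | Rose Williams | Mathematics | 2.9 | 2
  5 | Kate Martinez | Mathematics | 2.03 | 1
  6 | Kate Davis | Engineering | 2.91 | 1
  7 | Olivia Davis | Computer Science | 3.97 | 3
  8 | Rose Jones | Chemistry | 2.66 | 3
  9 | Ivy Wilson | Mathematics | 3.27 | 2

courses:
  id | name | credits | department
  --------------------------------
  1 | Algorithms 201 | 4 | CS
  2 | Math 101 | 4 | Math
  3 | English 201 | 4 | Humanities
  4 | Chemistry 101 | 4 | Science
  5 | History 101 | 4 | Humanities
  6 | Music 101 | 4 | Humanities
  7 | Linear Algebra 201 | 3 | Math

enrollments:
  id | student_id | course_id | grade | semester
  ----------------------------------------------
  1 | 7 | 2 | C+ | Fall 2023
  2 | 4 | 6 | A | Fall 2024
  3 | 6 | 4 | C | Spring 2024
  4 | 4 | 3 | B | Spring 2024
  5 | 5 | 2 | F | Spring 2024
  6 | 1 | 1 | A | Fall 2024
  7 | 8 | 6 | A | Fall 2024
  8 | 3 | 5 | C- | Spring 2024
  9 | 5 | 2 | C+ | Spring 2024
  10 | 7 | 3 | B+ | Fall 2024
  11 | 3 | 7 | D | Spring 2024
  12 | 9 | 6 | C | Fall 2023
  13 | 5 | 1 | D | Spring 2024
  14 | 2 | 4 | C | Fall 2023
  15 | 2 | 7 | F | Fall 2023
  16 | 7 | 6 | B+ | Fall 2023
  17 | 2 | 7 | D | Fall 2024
SELECT p.name, COUNT(DISTINCT c.course_id) AS distinct_course_count FROM enrollments c JOIN students p ON c.student_id = p.id GROUP BY p.id, p.name

Execution result:
name | distinct_course_count
Carol Brown | 1
Kate Brown | 2
Bob Jones | 2
Rose Williams | 2
Kate Martinez | 2
Kate Davis | 1
Olivia Davis | 3
Rose Jones | 1
Ivy Wilson | 1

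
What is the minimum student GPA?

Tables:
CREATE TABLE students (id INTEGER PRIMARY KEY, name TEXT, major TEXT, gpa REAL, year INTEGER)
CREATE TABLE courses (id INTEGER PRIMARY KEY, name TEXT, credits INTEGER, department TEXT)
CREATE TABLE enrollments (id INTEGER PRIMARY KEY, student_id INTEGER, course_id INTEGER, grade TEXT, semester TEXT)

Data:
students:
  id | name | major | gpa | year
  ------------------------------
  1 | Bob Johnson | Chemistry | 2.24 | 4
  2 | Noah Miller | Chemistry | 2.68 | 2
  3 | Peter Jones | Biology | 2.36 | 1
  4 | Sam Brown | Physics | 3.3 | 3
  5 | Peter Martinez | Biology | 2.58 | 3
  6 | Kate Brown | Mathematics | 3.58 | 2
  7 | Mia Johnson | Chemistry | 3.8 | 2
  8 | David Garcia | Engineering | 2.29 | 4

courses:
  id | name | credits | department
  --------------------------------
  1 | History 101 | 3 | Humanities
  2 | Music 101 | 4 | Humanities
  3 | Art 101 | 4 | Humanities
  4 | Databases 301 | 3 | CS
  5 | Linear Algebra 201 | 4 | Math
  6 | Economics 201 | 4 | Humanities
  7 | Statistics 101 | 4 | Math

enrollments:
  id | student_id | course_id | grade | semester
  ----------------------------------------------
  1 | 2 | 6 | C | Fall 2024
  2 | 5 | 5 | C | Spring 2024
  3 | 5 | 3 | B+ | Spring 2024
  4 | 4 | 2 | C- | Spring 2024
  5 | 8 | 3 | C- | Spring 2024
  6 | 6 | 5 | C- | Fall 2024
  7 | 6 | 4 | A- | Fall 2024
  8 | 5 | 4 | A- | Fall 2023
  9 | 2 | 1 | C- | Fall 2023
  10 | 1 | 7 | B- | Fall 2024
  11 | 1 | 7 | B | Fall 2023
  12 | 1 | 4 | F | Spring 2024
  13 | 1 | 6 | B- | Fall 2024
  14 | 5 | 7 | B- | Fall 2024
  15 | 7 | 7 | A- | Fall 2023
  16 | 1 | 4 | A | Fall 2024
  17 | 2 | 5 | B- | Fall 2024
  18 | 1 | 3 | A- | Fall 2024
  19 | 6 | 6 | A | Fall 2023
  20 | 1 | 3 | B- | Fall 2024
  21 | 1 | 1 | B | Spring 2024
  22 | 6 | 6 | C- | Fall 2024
SELECT MIN(gpa) FROM students

Execution result:
2.24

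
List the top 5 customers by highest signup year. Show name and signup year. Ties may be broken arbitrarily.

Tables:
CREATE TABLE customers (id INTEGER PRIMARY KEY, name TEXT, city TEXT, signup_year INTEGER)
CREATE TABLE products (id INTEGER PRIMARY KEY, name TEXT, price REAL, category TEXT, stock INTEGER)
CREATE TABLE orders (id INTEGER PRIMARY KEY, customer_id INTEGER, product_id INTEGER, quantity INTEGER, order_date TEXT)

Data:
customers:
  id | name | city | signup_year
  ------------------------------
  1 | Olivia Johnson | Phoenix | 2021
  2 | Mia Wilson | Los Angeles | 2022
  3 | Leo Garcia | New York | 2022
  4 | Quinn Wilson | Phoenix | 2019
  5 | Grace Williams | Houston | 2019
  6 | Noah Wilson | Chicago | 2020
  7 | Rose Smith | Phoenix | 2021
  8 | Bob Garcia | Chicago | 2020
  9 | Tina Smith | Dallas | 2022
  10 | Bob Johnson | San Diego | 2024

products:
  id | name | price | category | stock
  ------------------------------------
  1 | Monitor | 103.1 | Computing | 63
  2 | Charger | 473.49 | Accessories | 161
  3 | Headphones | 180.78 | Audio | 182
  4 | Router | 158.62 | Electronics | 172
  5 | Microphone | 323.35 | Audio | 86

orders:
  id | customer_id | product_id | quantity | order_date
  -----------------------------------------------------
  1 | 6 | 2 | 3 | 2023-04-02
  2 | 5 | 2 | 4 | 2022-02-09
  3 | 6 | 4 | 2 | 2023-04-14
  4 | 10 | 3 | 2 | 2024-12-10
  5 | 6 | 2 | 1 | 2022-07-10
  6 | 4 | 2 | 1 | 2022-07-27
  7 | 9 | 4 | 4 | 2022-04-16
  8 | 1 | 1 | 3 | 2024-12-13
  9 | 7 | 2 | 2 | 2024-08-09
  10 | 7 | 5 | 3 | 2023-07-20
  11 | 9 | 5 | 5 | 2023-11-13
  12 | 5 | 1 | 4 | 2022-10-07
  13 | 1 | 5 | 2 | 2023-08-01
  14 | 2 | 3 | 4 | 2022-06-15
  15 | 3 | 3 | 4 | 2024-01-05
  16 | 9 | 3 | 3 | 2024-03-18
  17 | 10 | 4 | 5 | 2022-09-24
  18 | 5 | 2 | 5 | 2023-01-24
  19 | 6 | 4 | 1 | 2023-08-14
SELECT name, signup_year FROM customers ORDER BY signup_year DESC LIMIT 5

Execution result:
name | signup_year
Bob Johnson | 2024
Mia Wilson | 2022
Leo Garcia | 2022
Tina Smith | 2022
Olivia Johnson | 2021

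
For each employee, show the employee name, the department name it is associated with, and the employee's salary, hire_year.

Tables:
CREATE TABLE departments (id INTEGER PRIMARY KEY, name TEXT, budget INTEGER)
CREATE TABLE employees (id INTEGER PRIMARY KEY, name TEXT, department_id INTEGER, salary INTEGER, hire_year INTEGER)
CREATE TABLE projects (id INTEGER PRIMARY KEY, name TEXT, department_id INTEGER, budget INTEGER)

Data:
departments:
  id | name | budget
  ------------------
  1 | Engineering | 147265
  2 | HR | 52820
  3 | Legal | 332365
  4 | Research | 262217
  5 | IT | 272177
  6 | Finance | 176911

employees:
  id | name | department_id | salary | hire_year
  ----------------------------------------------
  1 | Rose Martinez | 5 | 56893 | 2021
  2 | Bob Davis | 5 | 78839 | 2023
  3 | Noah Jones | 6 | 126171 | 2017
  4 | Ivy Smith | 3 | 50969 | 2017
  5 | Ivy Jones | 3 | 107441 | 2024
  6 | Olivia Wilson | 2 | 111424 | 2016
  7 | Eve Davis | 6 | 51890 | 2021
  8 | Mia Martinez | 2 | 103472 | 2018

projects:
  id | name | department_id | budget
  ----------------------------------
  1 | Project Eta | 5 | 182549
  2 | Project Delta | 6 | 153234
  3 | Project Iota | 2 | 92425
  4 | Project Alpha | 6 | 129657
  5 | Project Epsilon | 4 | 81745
SELECT c.name, p.name AS department, c.salary, c.hire_year FROM employees c JOIN departments p ON c.department_id = p.id

Execution result:
name | department | salary | hire_year
Rose Martinez | IT | 56893 | 2021
Bob Davis | IT | 78839 | 2023
Noah Jones | Finance | 126171 | 2017
Ivy Smith | Legal | 50969 | 2017
Ivy Jones | Legal | 107441 | 2024
Olivia Wilson | HR | 111424 | 2016
Eve Davis | Finance | 51890 | 2021
Mia Martinez | HR | 103472 | 2018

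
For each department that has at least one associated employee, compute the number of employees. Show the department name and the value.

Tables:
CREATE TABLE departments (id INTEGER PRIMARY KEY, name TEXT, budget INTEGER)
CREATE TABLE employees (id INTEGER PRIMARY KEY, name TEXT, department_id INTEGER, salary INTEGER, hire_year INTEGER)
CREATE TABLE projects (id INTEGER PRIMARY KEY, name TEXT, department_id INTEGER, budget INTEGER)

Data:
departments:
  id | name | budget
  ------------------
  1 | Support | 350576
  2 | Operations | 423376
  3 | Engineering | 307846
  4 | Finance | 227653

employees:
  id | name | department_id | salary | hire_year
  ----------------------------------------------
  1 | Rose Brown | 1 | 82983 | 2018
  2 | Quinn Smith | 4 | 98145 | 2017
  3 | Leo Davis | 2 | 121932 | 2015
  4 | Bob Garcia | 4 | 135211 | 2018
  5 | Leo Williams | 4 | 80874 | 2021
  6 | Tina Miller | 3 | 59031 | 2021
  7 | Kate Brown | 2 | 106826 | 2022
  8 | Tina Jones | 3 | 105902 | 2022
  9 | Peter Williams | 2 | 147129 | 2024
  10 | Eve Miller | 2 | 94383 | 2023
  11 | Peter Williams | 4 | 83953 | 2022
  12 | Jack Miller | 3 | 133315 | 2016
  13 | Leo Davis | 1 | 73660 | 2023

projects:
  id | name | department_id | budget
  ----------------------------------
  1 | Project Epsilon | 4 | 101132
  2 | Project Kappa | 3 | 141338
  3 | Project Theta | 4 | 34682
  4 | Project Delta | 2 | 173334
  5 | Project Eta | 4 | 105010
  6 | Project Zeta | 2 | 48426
SELECT p.name, COUNT(*) AS n FROM employees c JOIN departments p ON c.department_id = p.id GROUP BY p.id, p.name

Execution result:
name | n
Support | 2
Operations | 4
Engineering | 3
Finance | 4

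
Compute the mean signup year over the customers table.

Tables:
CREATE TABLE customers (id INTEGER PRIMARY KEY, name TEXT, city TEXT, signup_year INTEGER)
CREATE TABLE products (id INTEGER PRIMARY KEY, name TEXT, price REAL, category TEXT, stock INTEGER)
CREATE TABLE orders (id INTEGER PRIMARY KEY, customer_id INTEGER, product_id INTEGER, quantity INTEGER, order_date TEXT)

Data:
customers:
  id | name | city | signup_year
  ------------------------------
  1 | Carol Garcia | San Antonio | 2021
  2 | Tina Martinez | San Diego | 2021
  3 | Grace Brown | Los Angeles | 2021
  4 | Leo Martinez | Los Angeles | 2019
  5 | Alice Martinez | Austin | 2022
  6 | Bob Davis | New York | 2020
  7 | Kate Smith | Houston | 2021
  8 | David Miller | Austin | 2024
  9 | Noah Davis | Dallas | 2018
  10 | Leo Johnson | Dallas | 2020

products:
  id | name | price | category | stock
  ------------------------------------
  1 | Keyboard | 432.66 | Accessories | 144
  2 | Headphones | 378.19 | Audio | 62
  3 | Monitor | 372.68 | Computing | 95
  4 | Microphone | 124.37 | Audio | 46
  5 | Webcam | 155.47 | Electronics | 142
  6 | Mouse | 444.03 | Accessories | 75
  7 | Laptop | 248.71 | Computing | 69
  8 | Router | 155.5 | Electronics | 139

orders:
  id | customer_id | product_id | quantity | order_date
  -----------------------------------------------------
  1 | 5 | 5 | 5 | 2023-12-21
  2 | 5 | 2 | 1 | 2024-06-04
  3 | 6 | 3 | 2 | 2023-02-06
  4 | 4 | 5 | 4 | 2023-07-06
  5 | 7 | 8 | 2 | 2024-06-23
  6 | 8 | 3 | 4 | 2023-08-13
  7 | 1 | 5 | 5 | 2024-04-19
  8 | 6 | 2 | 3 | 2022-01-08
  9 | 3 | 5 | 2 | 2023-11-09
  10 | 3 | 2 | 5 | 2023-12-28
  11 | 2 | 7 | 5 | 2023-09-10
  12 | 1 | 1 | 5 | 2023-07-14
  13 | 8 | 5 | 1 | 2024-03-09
SELECT AVG(signup_year) FROM customers

Execution result:
2020.70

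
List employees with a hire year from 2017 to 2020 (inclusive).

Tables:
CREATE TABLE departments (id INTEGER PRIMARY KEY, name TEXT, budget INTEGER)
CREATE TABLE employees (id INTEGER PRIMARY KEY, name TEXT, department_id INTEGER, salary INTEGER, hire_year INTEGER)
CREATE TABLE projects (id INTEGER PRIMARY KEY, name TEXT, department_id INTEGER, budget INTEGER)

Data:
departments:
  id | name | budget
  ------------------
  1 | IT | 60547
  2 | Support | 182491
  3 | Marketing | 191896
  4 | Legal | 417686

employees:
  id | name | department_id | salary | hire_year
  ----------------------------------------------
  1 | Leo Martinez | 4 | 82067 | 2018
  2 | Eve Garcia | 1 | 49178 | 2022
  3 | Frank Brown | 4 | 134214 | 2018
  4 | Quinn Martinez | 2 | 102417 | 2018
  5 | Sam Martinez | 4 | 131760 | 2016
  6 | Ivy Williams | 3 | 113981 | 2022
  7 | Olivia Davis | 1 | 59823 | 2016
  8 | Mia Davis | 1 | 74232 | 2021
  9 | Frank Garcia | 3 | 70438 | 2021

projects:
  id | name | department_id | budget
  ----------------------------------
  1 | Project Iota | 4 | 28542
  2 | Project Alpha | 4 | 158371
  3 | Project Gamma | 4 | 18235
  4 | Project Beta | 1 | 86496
SELECT name, hire_year FROM employees WHERE hire_year BETWEEN 2017 AND 2020

Execution result:
name | hire_year
Leo Martinez | 2018
Frank Brown | 2018
Quinn Martinez | 2018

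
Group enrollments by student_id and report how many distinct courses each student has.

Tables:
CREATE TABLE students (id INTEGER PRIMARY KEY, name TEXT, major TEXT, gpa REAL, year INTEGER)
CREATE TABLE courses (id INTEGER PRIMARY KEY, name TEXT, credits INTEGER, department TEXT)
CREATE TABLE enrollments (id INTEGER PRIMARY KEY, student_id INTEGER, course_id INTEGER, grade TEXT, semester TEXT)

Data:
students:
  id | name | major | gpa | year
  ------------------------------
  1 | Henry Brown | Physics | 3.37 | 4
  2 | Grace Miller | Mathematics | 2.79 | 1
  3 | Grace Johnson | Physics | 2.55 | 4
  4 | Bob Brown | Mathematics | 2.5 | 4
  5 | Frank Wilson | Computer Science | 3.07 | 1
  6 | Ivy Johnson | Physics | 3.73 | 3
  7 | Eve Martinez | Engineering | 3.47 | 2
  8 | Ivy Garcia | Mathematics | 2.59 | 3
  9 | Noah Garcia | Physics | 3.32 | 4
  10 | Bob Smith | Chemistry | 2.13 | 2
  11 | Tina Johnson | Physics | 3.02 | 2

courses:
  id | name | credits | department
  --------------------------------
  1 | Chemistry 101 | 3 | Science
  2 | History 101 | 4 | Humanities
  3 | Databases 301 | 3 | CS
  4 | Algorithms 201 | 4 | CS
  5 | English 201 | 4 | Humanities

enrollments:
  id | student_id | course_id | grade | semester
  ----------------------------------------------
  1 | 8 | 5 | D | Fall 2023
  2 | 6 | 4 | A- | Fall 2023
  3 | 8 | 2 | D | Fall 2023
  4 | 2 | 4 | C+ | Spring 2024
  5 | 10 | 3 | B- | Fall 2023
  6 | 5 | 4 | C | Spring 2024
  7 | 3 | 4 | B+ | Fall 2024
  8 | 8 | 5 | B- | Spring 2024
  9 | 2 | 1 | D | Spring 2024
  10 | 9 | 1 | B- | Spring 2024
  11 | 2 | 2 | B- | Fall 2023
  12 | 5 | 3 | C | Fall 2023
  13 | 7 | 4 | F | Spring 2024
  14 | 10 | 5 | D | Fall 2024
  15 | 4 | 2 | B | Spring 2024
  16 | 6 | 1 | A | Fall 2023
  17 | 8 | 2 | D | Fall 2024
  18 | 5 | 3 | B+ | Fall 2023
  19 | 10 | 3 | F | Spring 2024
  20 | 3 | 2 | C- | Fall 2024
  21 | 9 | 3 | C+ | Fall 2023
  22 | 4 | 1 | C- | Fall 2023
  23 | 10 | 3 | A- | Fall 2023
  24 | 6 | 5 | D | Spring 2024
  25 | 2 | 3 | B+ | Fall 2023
SELECT student_id, COUNT(DISTINCT course_id) AS distinct_course_count FROM enrollments GROUP BY student_id

Execution result:
student_id | distinct_course_count
2 | 4
3 | 2
4 | 2
5 | 2
6 | 3
7 | 1
8 | 2
9 | 2
10 | 2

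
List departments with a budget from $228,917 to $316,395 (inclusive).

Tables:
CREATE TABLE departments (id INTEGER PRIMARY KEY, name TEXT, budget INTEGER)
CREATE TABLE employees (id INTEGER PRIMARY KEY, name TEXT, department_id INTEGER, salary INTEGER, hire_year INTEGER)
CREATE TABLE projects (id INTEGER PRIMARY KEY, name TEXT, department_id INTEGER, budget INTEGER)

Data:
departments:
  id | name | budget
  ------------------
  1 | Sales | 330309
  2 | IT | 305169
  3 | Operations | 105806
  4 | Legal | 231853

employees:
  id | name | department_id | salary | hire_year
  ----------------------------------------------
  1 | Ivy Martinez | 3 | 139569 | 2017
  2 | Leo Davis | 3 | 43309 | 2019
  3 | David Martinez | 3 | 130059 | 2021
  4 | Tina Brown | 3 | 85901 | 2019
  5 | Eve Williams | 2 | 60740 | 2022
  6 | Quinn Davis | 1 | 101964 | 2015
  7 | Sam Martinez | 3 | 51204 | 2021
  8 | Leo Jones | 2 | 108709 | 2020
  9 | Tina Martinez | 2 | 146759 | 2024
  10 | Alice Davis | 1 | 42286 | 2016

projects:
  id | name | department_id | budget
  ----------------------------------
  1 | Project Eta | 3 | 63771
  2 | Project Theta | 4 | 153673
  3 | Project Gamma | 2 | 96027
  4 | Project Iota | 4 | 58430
SELECT name, budget FROM departments WHERE budget BETWEEN 228917 AND 316395

Execution result:
name | budget
IT | 305169
Legal | 231853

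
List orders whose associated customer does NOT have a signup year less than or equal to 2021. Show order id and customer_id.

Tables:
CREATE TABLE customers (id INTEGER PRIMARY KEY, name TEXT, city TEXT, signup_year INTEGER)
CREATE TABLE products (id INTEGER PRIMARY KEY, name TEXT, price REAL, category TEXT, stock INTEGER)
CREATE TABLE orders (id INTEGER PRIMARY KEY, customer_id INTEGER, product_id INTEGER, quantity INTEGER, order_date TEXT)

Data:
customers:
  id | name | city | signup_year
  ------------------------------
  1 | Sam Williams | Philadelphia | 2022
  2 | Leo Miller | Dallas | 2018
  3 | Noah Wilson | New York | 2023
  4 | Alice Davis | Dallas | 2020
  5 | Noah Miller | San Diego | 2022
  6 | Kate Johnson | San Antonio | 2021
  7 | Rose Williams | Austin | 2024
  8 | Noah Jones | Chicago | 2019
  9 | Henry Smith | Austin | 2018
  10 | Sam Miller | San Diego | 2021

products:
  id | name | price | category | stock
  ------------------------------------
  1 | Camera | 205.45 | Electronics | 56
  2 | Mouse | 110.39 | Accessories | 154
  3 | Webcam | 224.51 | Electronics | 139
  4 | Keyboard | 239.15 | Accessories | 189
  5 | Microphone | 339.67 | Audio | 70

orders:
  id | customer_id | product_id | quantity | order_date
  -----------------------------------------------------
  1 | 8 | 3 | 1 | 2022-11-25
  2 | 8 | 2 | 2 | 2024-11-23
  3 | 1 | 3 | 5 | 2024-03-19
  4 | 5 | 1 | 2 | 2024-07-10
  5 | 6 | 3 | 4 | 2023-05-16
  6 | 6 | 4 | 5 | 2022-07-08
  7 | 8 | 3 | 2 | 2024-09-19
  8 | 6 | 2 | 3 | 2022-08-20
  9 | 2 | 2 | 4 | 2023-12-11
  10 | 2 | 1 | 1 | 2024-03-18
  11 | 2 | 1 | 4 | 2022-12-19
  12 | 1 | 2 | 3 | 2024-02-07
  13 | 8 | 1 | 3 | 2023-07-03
SELECT id, customer_id FROM orders WHERE customer_id NOT IN (SELECT id FROM customers WHERE signup_year <= 2021)

Execution result:
id | customer_id
3 | 1
4 | 5
12 | 1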